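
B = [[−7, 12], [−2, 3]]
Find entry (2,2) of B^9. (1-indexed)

tr B = −4 and det B = 3, so the characteristic polynomial is λ² − (−4)λ + (3) with roots −1 and −3.
Eigenvectors give P = [[2, −3], [1, −1]] with P⁻¹ = [[−1, 3], [−1, 2]], and B = P·diag(−1, −3)·P⁻¹.
Then B^9 = P·diag(−1, −19683)·P⁻¹ = [[−2, 59049], [−1, 19683]] · [[−1, 3], [−1, 2]] = [[−59047, 118092], [−19682, 39363]].

39363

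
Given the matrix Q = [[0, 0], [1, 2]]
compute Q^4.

Q^2 = [[0, 0], [2, 4]]
Q^3 = [[0, 0], [4, 8]]
Q^4 = [[0, 0], [8, 16]]

[[0, 0], [8, 16]]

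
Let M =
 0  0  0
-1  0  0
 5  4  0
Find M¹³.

[[0, 0, 0], [0, 0, 0], [0, 0, 0]]

M is strictly triangular, hence nilpotent: M³ = 0, so M¹³ = 0.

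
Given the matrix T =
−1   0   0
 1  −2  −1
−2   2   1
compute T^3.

[[−1, 0, 0], [1, −2, −1], [−2, 2, 1]]

T^2 = [[1, 0, 0], [−1, 2, 1], [2, −2, −1]]
T^3 = [[−1, 0, 0], [1, −2, −1], [−2, 2, 1]]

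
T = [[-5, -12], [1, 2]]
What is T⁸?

[[1021, 3060], [-255, -764]]

tr T = -3 and det T = 2, so the characteristic polynomial is λ² − (-3)λ + (2) with roots -2 and -1.
Eigenvectors give P = [[4, -3], [-1, 1]] with P⁻¹ = [[1, 3], [1, 4]], and T = P·diag(-2, -1)·P⁻¹.
Then T⁸ = P·diag(256, 1)·P⁻¹ = [[1024, -3], [-256, 1]] · [[1, 3], [1, 4]] = [[1021, 3060], [-255, -764]].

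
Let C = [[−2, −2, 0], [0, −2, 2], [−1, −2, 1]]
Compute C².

[[4, 8, −4], [−2, 0, −2], [1, 4, −3]]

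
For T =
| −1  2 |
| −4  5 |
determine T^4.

tr T = 4 and det T = 3, so the characteristic polynomial is λ² − (4)λ + (3) with roots 1 and 3.
Eigenvectors give P = [[−1, 1], [−1, 2]] with P⁻¹ = [[−2, 1], [−1, 1]], and T = P·diag(1, 3)·P⁻¹.
Then T^4 = P·diag(1, 81)·P⁻¹ = [[−1, 81], [−1, 162]] · [[−2, 1], [−1, 1]] = [[−79, 80], [−160, 161]].

[[−79, 80], [−160, 161]]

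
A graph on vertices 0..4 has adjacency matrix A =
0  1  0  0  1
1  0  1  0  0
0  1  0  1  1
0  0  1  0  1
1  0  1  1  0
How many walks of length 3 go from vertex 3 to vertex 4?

4

The number of length-3 walks from vertex 3 to vertex 4 is entry (3,4) of A³, where A is the adjacency matrix.
A² = [[2, 0, 2, 1, 0], [0, 2, 0, 1, 2], [2, 0, 3, 1, 1], [1, 1, 1, 2, 1], [0, 2, 1, 1, 3]]
A³ = [[0, 4, 1, 2, 5], [4, 0, 5, 2, 1], [1, 5, 2, 4, 6], [2, 2, 4, 2, 4], [5, 1, 6, 4, 2]]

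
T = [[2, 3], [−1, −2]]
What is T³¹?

T² = I (check: tr T = 0 and det T = −1), so T³¹ = T since 31 is odd.

[[2, 3], [−1, −2]]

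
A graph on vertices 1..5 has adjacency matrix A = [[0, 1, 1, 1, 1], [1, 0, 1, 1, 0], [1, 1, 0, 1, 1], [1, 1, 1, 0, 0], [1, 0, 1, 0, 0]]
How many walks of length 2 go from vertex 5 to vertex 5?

2

The number of length-2 walks from vertex 5 to vertex 5 is entry (5,5) of A^2, where A is the adjacency matrix.
A^2 = [[4, 2, 3, 2, 1], [2, 3, 2, 2, 2], [3, 2, 4, 2, 1], [2, 2, 2, 3, 2], [1, 2, 1, 2, 2]]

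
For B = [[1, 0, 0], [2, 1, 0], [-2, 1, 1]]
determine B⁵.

B = I + N where N = [[0, 0, 0], [2, 0, 0], [-2, 1, 0]] is strictly lower-triangular, so N³ = 0.
(I + N)⁵ = I + 5·N + 10·N² = [[1, 0, 0], [10, 1, 0], [10, 5, 1]].

[[1, 0, 0], [10, 1, 0], [10, 5, 1]]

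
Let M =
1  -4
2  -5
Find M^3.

[[25, -52], [26, -53]]

tr M = -4 and det M = 3, so the characteristic polynomial is λ² − (-4)λ + (3) with roots -3 and -1.
Eigenvectors give P = [[1, 2], [1, 1]] with P⁻¹ = [[-1, 2], [1, -1]], and M = P·diag(-3, -1)·P⁻¹.
Then M^3 = P·diag(-27, -1)·P⁻¹ = [[-27, -2], [-27, -1]] · [[-1, 2], [1, -1]] = [[25, -52], [26, -53]].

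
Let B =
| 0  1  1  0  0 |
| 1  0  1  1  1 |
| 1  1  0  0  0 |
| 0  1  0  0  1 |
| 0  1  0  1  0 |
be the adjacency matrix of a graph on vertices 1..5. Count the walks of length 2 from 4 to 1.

The number of length-2 walks from vertex 4 to vertex 1 is entry (4,1) of B², where B is the adjacency matrix.
B² = [[2, 1, 1, 1, 1], [1, 4, 1, 1, 1], [1, 1, 2, 1, 1], [1, 1, 1, 2, 1], [1, 1, 1, 1, 2]]

1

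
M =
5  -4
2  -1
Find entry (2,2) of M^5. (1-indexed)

tr M = 4 and det M = 3, so the characteristic polynomial is λ² − (4)λ + (3) with roots 3 and 1.
Eigenvectors give P = [[-2, 1], [-1, 1]] with P⁻¹ = [[-1, 1], [-1, 2]], and M = P·diag(3, 1)·P⁻¹.
Then M^5 = P·diag(243, 1)·P⁻¹ = [[-486, 1], [-243, 1]] · [[-1, 1], [-1, 2]] = [[485, -484], [242, -241]].

-241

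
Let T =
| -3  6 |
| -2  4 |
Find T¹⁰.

T² = T (a projection; rank 1, trace 1), so T¹⁰ = T.

[[-3, 6], [-2, 4]]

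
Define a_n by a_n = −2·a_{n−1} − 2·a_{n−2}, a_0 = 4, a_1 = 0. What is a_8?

64

With companion matrix C = [[−2, −2], [1, 0]], [a_n, a_{n−1}]ᵀ = C·[a_{n−1}, a_{n−2}]ᵀ, so [a_8, a_7]ᵀ = C⁷·[a_1, a_0]ᵀ.
C⁷ = [[0, 16], [−8, −16]], giving [a_8, a_7]ᵀ = [[64], [−64]].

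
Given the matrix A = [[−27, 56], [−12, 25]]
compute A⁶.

tr A = −2 and det A = −3, so the characteristic polynomial is λ² − (−2)λ + (−3) with roots 1 and −3.
Eigenvectors give P = [[2, 7], [1, 3]] with P⁻¹ = [[−3, 7], [1, −2]], and A = P·diag(1, −3)·P⁻¹.
Then A⁶ = P·diag(1, 729)·P⁻¹ = [[2, 5103], [1, 2187]] · [[−3, 7], [1, −2]] = [[5097, −10192], [2184, −4367]].

[[5097, −10192], [2184, −4367]]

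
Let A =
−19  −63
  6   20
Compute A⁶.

tr A = 1 and det A = −2, so the characteristic polynomial is λ² − (1)λ + (−2) with roots 2 and −1.
Eigenvectors give P = [[−3, −7], [1, 2]] with P⁻¹ = [[2, 7], [−1, −3]], and A = P·diag(2, −1)·P⁻¹.
Then A⁶ = P·diag(64, 1)·P⁻¹ = [[−192, −7], [64, 2]] · [[2, 7], [−1, −3]] = [[−377, −1323], [126, 442]].

[[−377, −1323], [126, 442]]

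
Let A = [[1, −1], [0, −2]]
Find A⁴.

[[1, 5], [0, 16]]

A² = [[1, 1], [0, 4]]
A³ = [[1, −3], [0, −8]]
A⁴ = [[1, 5], [0, 16]]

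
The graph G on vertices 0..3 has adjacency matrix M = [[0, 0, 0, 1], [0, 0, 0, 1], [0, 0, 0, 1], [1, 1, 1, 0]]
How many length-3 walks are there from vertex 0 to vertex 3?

3

The number of length-3 walks from vertex 0 to vertex 3 is entry (0,3) of M³, where M is the adjacency matrix.
M² = [[1, 1, 1, 0], [1, 1, 1, 0], [1, 1, 1, 0], [0, 0, 0, 3]]
M³ = [[0, 0, 0, 3], [0, 0, 0, 3], [0, 0, 0, 3], [3, 3, 3, 0]]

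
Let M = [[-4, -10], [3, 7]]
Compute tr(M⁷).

tr M = 3 and det M = 2, so the characteristic polynomial is λ² − (3)λ + (2) with roots 1 and 2.
Eigenvectors give P = [[-2, -5], [1, 3]] with P⁻¹ = [[-3, -5], [1, 2]], and M = P·diag(1, 2)·P⁻¹.
Then M⁷ = P·diag(1, 128)·P⁻¹ = [[-2, -640], [1, 384]] · [[-3, -5], [1, 2]] = [[-634, -1270], [381, 763]].

129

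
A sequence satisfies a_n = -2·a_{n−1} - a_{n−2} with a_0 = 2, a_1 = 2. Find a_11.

42

With companion matrix Q = [[-2, -1], [1, 0]], [a_n, a_{n−1}]ᵀ = Q·[a_{n−1}, a_{n−2}]ᵀ, so [a_11, a_10]ᵀ = Q¹⁰·[a_1, a_0]ᵀ.
Q¹⁰ = [[11, 10], [-10, -9]], giving [a_11, a_10]ᵀ = [[42], [-38]].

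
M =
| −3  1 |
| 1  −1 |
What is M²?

[[10, −4], [−4, 2]]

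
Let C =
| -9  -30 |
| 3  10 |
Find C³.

[[-9, -30], [3, 10]]

C² = C (a projection; rank 1, trace 1), so C³ = C.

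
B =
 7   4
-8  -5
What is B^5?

tr B = 2 and det B = -3, so the characteristic polynomial is λ² − (2)λ + (-3) with roots 3 and -1.
Eigenvectors give P = [[-1, -1], [1, 2]] with P⁻¹ = [[-2, -1], [1, 1]], and B = P·diag(3, -1)·P⁻¹.
Then B^5 = P·diag(243, -1)·P⁻¹ = [[-243, 1], [243, -2]] · [[-2, -1], [1, 1]] = [[487, 244], [-488, -245]].

[[487, 244], [-488, -245]]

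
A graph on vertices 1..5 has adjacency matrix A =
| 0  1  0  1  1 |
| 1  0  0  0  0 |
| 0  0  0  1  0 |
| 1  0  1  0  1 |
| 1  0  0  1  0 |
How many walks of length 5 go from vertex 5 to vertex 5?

The number of length-5 walks from vertex 5 to vertex 5 is entry (5,5) of A⁵, where A is the adjacency matrix.
A² = [[3, 0, 1, 1, 1], [0, 1, 0, 1, 1], [1, 0, 1, 0, 1], [1, 1, 0, 3, 1], [1, 1, 1, 1, 2]]
A³ = [[2, 3, 1, 5, 4], [3, 0, 1, 1, 1], [1, 1, 0, 3, 1], [5, 1, 3, 2, 4], [4, 1, 1, 4, 2]]
A⁴ = [[12, 2, 5, 7, 7], [2, 3, 1, 5, 4], [5, 1, 3, 2, 4], [7, 5, 2, 12, 7], [7, 4, 4, 7, 8]]
A⁵ = [[16, 12, 7, 24, 19], [12, 2, 5, 7, 7], [7, 5, 2, 12, 7], [24, 7, 12, 16, 19], [19, 7, 7, 19, 14]]

14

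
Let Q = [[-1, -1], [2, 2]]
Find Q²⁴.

Q² = Q (a projection; rank 1, trace 1), so Q²⁴ = Q.

[[-1, -1], [2, 2]]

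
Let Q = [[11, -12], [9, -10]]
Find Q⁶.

[[253, -252], [189, -188]]

tr Q = 1 and det Q = -2, so the characteristic polynomial is λ² − (1)λ + (-2) with roots -1 and 2.
Eigenvectors give P = [[1, -4], [1, -3]] with P⁻¹ = [[-3, 4], [-1, 1]], and Q = P·diag(-1, 2)·P⁻¹.
Then Q⁶ = P·diag(1, 64)·P⁻¹ = [[1, -256], [1, -192]] · [[-3, 4], [-1, 1]] = [[253, -252], [189, -188]].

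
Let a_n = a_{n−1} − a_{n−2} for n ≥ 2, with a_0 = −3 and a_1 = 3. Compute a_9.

3

With companion matrix Q = [[1, −1], [1, 0]], [a_n, a_{n−1}]ᵀ = Q·[a_{n−1}, a_{n−2}]ᵀ, so [a_9, a_8]ᵀ = Q⁸·[a_1, a_0]ᵀ.
Q⁸ = [[0, −1], [1, −1]], giving [a_9, a_8]ᵀ = [[3], [6]].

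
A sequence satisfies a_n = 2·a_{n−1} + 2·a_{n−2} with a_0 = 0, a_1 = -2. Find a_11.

-36544

With companion matrix C = [[2, 2], [1, 0]], [a_n, a_{n−1}]ᵀ = C·[a_{n−1}, a_{n−2}]ᵀ, so [a_11, a_10]ᵀ = C¹⁰·[a_1, a_0]ᵀ.
C¹⁰ = [[18272, 13376], [6688, 4896]], giving [a_11, a_10]ᵀ = [[-36544], [-13376]].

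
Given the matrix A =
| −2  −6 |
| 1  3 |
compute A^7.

A² = A (a projection; rank 1, trace 1), so A^7 = A.

[[−2, −6], [1, 3]]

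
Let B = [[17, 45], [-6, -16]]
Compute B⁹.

[[3077, 7695], [-1026, -2566]]

tr B = 1 and det B = -2, so the characteristic polynomial is λ² − (1)λ + (-2) with roots -1 and 2.
Eigenvectors give P = [[-5, -3], [2, 1]] with P⁻¹ = [[1, 3], [-2, -5]], and B = P·diag(-1, 2)·P⁻¹.
Then B⁹ = P·diag(-1, 512)·P⁻¹ = [[5, -1536], [-2, 512]] · [[1, 3], [-2, -5]] = [[3077, 7695], [-1026, -2566]].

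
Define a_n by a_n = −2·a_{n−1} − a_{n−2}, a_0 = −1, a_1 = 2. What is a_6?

With companion matrix Q = [[−2, −1], [1, 0]], [a_n, a_{n−1}]ᵀ = Q·[a_{n−1}, a_{n−2}]ᵀ, so [a_6, a_5]ᵀ = Q⁵·[a_1, a_0]ᵀ.
Q⁵ = [[−6, −5], [5, 4]], giving [a_6, a_5]ᵀ = [[−7], [6]].

−7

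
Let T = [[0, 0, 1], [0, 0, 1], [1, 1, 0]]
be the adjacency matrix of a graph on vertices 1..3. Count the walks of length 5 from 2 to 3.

4

The number of length-5 walks from vertex 2 to vertex 3 is entry (2,3) of T^5, where T is the adjacency matrix.
T^2 = [[1, 1, 0], [1, 1, 0], [0, 0, 2]]
T^3 = [[0, 0, 2], [0, 0, 2], [2, 2, 0]]
T^4 = [[2, 2, 0], [2, 2, 0], [0, 0, 4]]
T^5 = [[0, 0, 4], [0, 0, 4], [4, 4, 0]]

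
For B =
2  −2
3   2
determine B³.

[[−28, −12], [18, −28]]

B² = [[−2, −8], [12, −2]]
B³ = [[−28, −12], [18, −28]]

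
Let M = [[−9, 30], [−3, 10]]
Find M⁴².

M² = M (a projection; rank 1, trace 1), so M⁴² = M.

[[−9, 30], [−3, 10]]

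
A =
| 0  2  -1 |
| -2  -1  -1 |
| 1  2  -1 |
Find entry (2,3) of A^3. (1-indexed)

0

A^2 = [[-5, -4, -1], [1, -5, 4], [-5, -2, -2]]
A^3 = [[7, -8, 10], [14, 15, 0], [2, -12, 9]]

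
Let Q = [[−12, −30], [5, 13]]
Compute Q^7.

tr Q = 1 and det Q = −6, so the characteristic polynomial is λ² − (1)λ + (−6) with roots 3 and −2.
Eigenvectors give P = [[−2, 3], [1, −1]] with P⁻¹ = [[1, 3], [1, 2]], and Q = P·diag(3, −2)·P⁻¹.
Then Q^7 = P·diag(2187, −128)·P⁻¹ = [[−4374, −384], [2187, 128]] · [[1, 3], [1, 2]] = [[−4758, −13890], [2315, 6817]].

[[−4758, −13890], [2315, 6817]]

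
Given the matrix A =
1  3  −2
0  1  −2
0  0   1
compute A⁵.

A = I + N where N = [[0, 3, −2], [0, 0, −2], [0, 0, 0]] is strictly upper-triangular, so N³ = 0.
(I + N)⁵ = I + 5·N + 10·N² = [[1, 15, −70], [0, 1, −10], [0, 0, 1]].

[[1, 15, −70], [0, 1, −10], [0, 0, 1]]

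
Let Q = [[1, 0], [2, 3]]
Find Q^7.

tr Q = 4 and det Q = 3, so the characteristic polynomial is λ² − (4)λ + (3) with roots 1 and 3.
Eigenvectors give P = [[-1, 0], [1, -1]] with P⁻¹ = [[-1, 0], [-1, -1]], and Q = P·diag(1, 3)·P⁻¹.
Then Q^7 = P·diag(1, 2187)·P⁻¹ = [[-1, 0], [1, -2187]] · [[-1, 0], [-1, -1]] = [[1, 0], [2186, 2187]].

[[1, 0], [2186, 2187]]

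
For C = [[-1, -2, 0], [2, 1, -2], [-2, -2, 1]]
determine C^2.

[[-3, 0, 4], [4, 1, -4], [-4, 0, 5]]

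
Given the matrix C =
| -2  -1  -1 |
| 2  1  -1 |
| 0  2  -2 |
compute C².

[[2, -1, 5], [-2, -3, -1], [4, -2, 2]]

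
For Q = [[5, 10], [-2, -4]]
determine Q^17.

Q² = Q (a projection; rank 1, trace 1), so Q^17 = Q.

[[5, 10], [-2, -4]]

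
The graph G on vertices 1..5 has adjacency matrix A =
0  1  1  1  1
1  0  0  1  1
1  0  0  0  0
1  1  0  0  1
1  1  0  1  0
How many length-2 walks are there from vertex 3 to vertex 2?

1

The number of length-2 walks from vertex 3 to vertex 2 is entry (3,2) of A^2, where A is the adjacency matrix.
A^2 = [[4, 2, 0, 2, 2], [2, 3, 1, 2, 2], [0, 1, 1, 1, 1], [2, 2, 1, 3, 2], [2, 2, 1, 2, 3]]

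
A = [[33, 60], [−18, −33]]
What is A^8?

tr A = 0 and det A = −9, so the characteristic polynomial is λ² − (0)λ + (−9) with roots −3 and 3.
Eigenvectors give P = [[−5, 2], [3, −1]] with P⁻¹ = [[1, 2], [3, 5]], and A = P·diag(−3, 3)·P⁻¹.
Then A^8 = P·diag(6561, 6561)·P⁻¹ = [[−32805, 13122], [19683, −6561]] · [[1, 2], [3, 5]] = [[6561, 0], [0, 6561]].

[[6561, 0], [0, 6561]]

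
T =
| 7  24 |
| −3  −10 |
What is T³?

[[55, 168], [−21, −64]]

tr T = −3 and det T = 2, so the characteristic polynomial is λ² − (−3)λ + (2) with roots −2 and −1.
Eigenvectors give P = [[−8, 3], [3, −1]] with P⁻¹ = [[1, 3], [3, 8]], and T = P·diag(−2, −1)·P⁻¹.
Then T³ = P·diag(−8, −1)·P⁻¹ = [[64, −3], [−24, 1]] · [[1, 3], [3, 8]] = [[55, 168], [−21, −64]].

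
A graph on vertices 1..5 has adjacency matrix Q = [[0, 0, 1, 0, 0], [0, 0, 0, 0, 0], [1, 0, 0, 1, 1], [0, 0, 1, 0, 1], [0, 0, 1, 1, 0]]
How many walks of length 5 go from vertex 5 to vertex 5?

The number of length-5 walks from vertex 5 to vertex 5 is entry (5,5) of Q⁵, where Q is the adjacency matrix.
Q² = [[1, 0, 0, 1, 1], [0, 0, 0, 0, 0], [0, 0, 3, 1, 1], [1, 0, 1, 2, 1], [1, 0, 1, 1, 2]]
Q³ = [[0, 0, 3, 1, 1], [0, 0, 0, 0, 0], [3, 0, 2, 4, 4], [1, 0, 4, 2, 3], [1, 0, 4, 3, 2]]
Q⁴ = [[3, 0, 2, 4, 4], [0, 0, 0, 0, 0], [2, 0, 11, 6, 6], [4, 0, 6, 7, 6], [4, 0, 6, 6, 7]]
Q⁵ = [[2, 0, 11, 6, 6], [0, 0, 0, 0, 0], [11, 0, 14, 17, 17], [6, 0, 17, 12, 13], [6, 0, 17, 13, 12]]

12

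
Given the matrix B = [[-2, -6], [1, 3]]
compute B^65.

[[-2, -6], [1, 3]]

B² = B (a projection; rank 1, trace 1), so B^65 = B.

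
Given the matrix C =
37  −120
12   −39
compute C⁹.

tr C = −2 and det C = −3, so the characteristic polynomial is λ² − (−2)λ + (−3) with roots −3 and 1.
Eigenvectors give P = [[−3, 10], [−1, 3]] with P⁻¹ = [[3, −10], [1, −3]], and C = P·diag(−3, 1)·P⁻¹.
Then C⁹ = P·diag(−19683, 1)·P⁻¹ = [[59049, 10], [19683, 3]] · [[3, −10], [1, −3]] = [[177157, −590520], [59052, −196839]].

[[177157, −590520], [59052, −196839]]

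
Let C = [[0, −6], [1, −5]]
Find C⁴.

[[−114, 390], [−65, 211]]

tr C = −5 and det C = 6, so the characteristic polynomial is λ² − (−5)λ + (6) with roots −2 and −3.
Eigenvectors give P = [[−3, 2], [−1, 1]] with P⁻¹ = [[−1, 2], [−1, 3]], and C = P·diag(−2, −3)·P⁻¹.
Then C⁴ = P·diag(16, 81)·P⁻¹ = [[−48, 162], [−16, 81]] · [[−1, 2], [−1, 3]] = [[−114, 390], [−65, 211]].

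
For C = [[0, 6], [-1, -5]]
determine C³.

tr C = -5 and det C = 6, so the characteristic polynomial is λ² − (-5)λ + (6) with roots -3 and -2.
Eigenvectors give P = [[-2, 3], [1, -1]] with P⁻¹ = [[1, 3], [1, 2]], and C = P·diag(-3, -2)·P⁻¹.
Then C³ = P·diag(-27, -8)·P⁻¹ = [[54, -24], [-27, 8]] · [[1, 3], [1, 2]] = [[30, 114], [-19, -65]].

[[30, 114], [-19, -65]]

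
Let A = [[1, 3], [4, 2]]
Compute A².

[[13, 9], [12, 16]]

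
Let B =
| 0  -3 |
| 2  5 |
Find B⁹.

tr B = 5 and det B = 6, so the characteristic polynomial is λ² − (5)λ + (6) with roots 3 and 2.
Eigenvectors give P = [[-1, 3], [1, -2]] with P⁻¹ = [[2, 3], [1, 1]], and B = P·diag(3, 2)·P⁻¹.
Then B⁹ = P·diag(19683, 512)·P⁻¹ = [[-19683, 1536], [19683, -1024]] · [[2, 3], [1, 1]] = [[-37830, -57513], [38342, 58025]].

[[-37830, -57513], [38342, 58025]]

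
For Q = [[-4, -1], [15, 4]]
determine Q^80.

Q² = I (check: tr Q = 0 and det Q = -1), so Q^80 = I since 80 is even.

[[1, 0], [0, 1]]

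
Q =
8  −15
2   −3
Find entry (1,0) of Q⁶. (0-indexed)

1330

tr Q = 5 and det Q = 6, so the characteristic polynomial is λ² − (5)λ + (6) with roots 3 and 2.
Eigenvectors give P = [[3, −5], [1, −2]] with P⁻¹ = [[2, −5], [1, −3]], and Q = P·diag(3, 2)·P⁻¹.
Then Q⁶ = P·diag(729, 64)·P⁻¹ = [[2187, −320], [729, −128]] · [[2, −5], [1, −3]] = [[4054, −9975], [1330, −3261]].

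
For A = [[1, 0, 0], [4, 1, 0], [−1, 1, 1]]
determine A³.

[[1, 0, 0], [12, 1, 0], [9, 3, 1]]

A = I + N where N = [[0, 0, 0], [4, 0, 0], [−1, 1, 0]] is strictly lower-triangular, so N³ = 0.
(I + N)³ = I + 3·N + 3·N² = [[1, 0, 0], [12, 1, 0], [9, 3, 1]].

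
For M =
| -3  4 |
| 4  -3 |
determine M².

[[25, -24], [-24, 25]]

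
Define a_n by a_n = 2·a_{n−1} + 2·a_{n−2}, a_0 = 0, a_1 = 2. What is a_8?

1792

With companion matrix C = [[2, 2], [1, 0]], [a_n, a_{n−1}]ᵀ = C·[a_{n−1}, a_{n−2}]ᵀ, so [a_8, a_7]ᵀ = C⁷·[a_1, a_0]ᵀ.
C⁷ = [[896, 656], [328, 240]], giving [a_8, a_7]ᵀ = [[1792], [656]].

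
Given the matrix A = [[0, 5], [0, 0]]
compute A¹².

A is strictly triangular, hence nilpotent: A² = 0, so A¹² = 0.

[[0, 0], [0, 0]]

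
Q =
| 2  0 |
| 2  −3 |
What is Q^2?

[[4, 0], [−2, 9]]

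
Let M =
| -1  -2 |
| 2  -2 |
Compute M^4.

[[-27, -18], [18, -36]]

M^2 = [[-3, 6], [-6, 0]]
M^3 = [[15, -6], [6, 12]]
M^4 = [[-27, -18], [18, -36]]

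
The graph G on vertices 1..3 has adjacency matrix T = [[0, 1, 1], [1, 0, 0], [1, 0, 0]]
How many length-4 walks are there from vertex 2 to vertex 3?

2

The number of length-4 walks from vertex 2 to vertex 3 is entry (2,3) of T⁴, where T is the adjacency matrix.
T² = [[2, 0, 0], [0, 1, 1], [0, 1, 1]]
T³ = [[0, 2, 2], [2, 0, 0], [2, 0, 0]]
T⁴ = [[4, 0, 0], [0, 2, 2], [0, 2, 2]]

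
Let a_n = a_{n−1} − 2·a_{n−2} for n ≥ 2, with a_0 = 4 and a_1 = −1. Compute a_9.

With companion matrix T = [[1, −2], [1, 0]], [a_n, a_{n−1}]ᵀ = T·[a_{n−1}, a_{n−2}]ᵀ, so [a_9, a_8]ᵀ = T^8·[a_1, a_0]ᵀ.
T^8 = [[−17, 6], [−3, −14]], giving [a_9, a_8]ᵀ = [[41], [−53]].

41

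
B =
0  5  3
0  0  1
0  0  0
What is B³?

[[0, 0, 0], [0, 0, 0], [0, 0, 0]]

B is strictly triangular, hence nilpotent: B³ = 0, so B³ = 0.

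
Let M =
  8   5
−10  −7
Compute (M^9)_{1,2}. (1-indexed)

20195

tr M = 1 and det M = −6, so the characteristic polynomial is λ² − (1)λ + (−6) with roots 3 and −2.
Eigenvectors give P = [[−1, −1], [1, 2]] with P⁻¹ = [[−2, −1], [1, 1]], and M = P·diag(3, −2)·P⁻¹.
Then M^9 = P·diag(19683, −512)·P⁻¹ = [[−19683, 512], [19683, −1024]] · [[−2, −1], [1, 1]] = [[39878, 20195], [−40390, −20707]].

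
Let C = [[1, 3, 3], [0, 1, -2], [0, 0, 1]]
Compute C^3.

[[1, 9, -9], [0, 1, -6], [0, 0, 1]]

C = I + N where N = [[0, 3, 3], [0, 0, -2], [0, 0, 0]] is strictly upper-triangular, so N^3 = 0.
(I + N)^3 = I + 3·N + 3·N^2 = [[1, 9, -9], [0, 1, -6], [0, 0, 1]].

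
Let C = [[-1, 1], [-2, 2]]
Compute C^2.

C² = C (a projection; rank 1, trace 1), so C^2 = C.

[[-1, 1], [-2, 2]]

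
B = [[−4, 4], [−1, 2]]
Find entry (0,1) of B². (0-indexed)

−8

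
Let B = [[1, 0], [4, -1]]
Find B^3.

B^2 = [[1, 0], [0, 1]]
B^3 = [[1, 0], [4, -1]]

[[1, 0], [4, -1]]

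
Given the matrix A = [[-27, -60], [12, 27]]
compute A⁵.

[[-2187, -4860], [972, 2187]]

tr A = 0 and det A = -9, so the characteristic polynomial is λ² − (0)λ + (-9) with roots 3 and -3.
Eigenvectors give P = [[2, 5], [-1, -2]] with P⁻¹ = [[-2, -5], [1, 2]], and A = P·diag(3, -3)·P⁻¹.
Then A⁵ = P·diag(243, -243)·P⁻¹ = [[486, -1215], [-243, 486]] · [[-2, -5], [1, 2]] = [[-2187, -4860], [972, 2187]].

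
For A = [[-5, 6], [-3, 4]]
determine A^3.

tr A = -1 and det A = -2, so the characteristic polynomial is λ² − (-1)λ + (-2) with roots -2 and 1.
Eigenvectors give P = [[2, 1], [1, 1]] with P⁻¹ = [[1, -1], [-1, 2]], and A = P·diag(-2, 1)·P⁻¹.
Then A^3 = P·diag(-8, 1)·P⁻¹ = [[-16, 1], [-8, 1]] · [[1, -1], [-1, 2]] = [[-17, 18], [-9, 10]].

[[-17, 18], [-9, 10]]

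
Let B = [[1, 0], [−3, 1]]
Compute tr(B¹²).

B = I + N where N = [[0, 0], [−3, 0]] is strictly lower-triangular, so N² = 0.
(I + N)¹² = I + 12·N = [[1, 0], [−36, 1]].

2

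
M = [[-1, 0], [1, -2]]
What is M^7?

[[-1, 0], [127, -128]]

tr M = -3 and det M = 2, so the characteristic polynomial is λ² − (-3)λ + (2) with roots -1 and -2.
Eigenvectors give P = [[1, 0], [1, 1]] with P⁻¹ = [[1, 0], [-1, 1]], and M = P·diag(-1, -2)·P⁻¹.
Then M^7 = P·diag(-1, -128)·P⁻¹ = [[-1, 0], [-1, -128]] · [[1, 0], [-1, 1]] = [[-1, 0], [127, -128]].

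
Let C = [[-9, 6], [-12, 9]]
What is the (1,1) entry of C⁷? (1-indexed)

tr C = 0 and det C = -9, so the characteristic polynomial is λ² − (0)λ + (-9) with roots 3 and -3.
Eigenvectors give P = [[1, -1], [2, -1]] with P⁻¹ = [[-1, 1], [-2, 1]], and C = P·diag(3, -3)·P⁻¹.
Then C⁷ = P·diag(2187, -2187)·P⁻¹ = [[2187, 2187], [4374, 2187]] · [[-1, 1], [-2, 1]] = [[-6561, 4374], [-8748, 6561]].

-6561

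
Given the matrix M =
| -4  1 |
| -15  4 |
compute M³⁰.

[[1, 0], [0, 1]]

M² = I (check: tr M = 0 and det M = -1), so M³⁰ = I since 30 is even.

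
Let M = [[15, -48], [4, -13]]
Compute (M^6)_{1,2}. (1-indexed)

-8736

tr M = 2 and det M = -3, so the characteristic polynomial is λ² − (2)λ + (-3) with roots 3 and -1.
Eigenvectors give P = [[4, 3], [1, 1]] with P⁻¹ = [[1, -3], [-1, 4]], and M = P·diag(3, -1)·P⁻¹.
Then M^6 = P·diag(729, 1)·P⁻¹ = [[2916, 3], [729, 1]] · [[1, -3], [-1, 4]] = [[2913, -8736], [728, -2183]].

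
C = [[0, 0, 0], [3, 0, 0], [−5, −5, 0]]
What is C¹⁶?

[[0, 0, 0], [0, 0, 0], [0, 0, 0]]

C is strictly triangular, hence nilpotent: C³ = 0, so C¹⁶ = 0.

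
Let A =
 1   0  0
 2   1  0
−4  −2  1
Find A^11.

[[1, 0, 0], [22, 1, 0], [−264, −22, 1]]

A = I + N where N = [[0, 0, 0], [2, 0, 0], [−4, −2, 0]] is strictly lower-triangular, so N^3 = 0.
(I + N)^11 = I + 11·N + 55·N^2 = [[1, 0, 0], [22, 1, 0], [−264, −22, 1]].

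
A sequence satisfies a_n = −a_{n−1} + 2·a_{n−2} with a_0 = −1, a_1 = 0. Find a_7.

42

With companion matrix M = [[−1, 2], [1, 0]], [a_n, a_{n−1}]ᵀ = M·[a_{n−1}, a_{n−2}]ᵀ, so [a_7, a_6]ᵀ = M⁶·[a_1, a_0]ᵀ.
M⁶ = [[43, −42], [−21, 22]], giving [a_7, a_6]ᵀ = [[42], [−22]].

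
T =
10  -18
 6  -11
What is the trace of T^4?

tr T = -1 and det T = -2, so the characteristic polynomial is λ² − (-1)λ + (-2) with roots 1 and -2.
Eigenvectors give P = [[-2, -3], [-1, -2]] with P⁻¹ = [[-2, 3], [1, -2]], and T = P·diag(1, -2)·P⁻¹.
Then T^4 = P·diag(1, 16)·P⁻¹ = [[-2, -48], [-1, -32]] · [[-2, 3], [1, -2]] = [[-44, 90], [-30, 61]].

17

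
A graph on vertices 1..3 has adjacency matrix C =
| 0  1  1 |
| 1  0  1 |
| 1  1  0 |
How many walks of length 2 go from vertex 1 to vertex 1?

The number of length-2 walks from vertex 1 to vertex 1 is entry (1,1) of C², where C is the adjacency matrix.
C² = [[2, 1, 1], [1, 2, 1], [1, 1, 2]]

2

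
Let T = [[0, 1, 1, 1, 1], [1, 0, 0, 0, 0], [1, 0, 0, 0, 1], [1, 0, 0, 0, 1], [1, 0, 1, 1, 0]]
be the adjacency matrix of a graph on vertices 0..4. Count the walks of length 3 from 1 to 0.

The number of length-3 walks from vertex 1 to vertex 0 is entry (1,0) of T³, where T is the adjacency matrix.
T² = [[4, 0, 1, 1, 2], [0, 1, 1, 1, 1], [1, 1, 2, 2, 1], [1, 1, 2, 2, 1], [2, 1, 1, 1, 3]]
T³ = [[4, 4, 6, 6, 6], [4, 0, 1, 1, 2], [6, 1, 2, 2, 5], [6, 1, 2, 2, 5], [6, 2, 5, 5, 4]]

4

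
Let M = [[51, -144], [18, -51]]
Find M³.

tr M = 0 and det M = -9, so the characteristic polynomial is λ² − (0)λ + (-9) with roots 3 and -3.
Eigenvectors give P = [[-3, -8], [-1, -3]] with P⁻¹ = [[-3, 8], [1, -3]], and M = P·diag(3, -3)·P⁻¹.
Then M³ = P·diag(27, -27)·P⁻¹ = [[-81, 216], [-27, 81]] · [[-3, 8], [1, -3]] = [[459, -1296], [162, -459]].

[[459, -1296], [162, -459]]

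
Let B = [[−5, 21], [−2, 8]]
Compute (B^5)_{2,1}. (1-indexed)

tr B = 3 and det B = 2, so the characteristic polynomial is λ² − (3)λ + (2) with roots 2 and 1.
Eigenvectors give P = [[3, 7], [1, 2]] with P⁻¹ = [[−2, 7], [1, −3]], and B = P·diag(2, 1)·P⁻¹.
Then B^5 = P·diag(32, 1)·P⁻¹ = [[96, 7], [32, 2]] · [[−2, 7], [1, −3]] = [[−185, 651], [−62, 218]].

−62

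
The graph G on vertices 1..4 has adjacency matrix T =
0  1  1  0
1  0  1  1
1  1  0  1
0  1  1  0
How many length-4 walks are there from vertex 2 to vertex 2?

15

The number of length-4 walks from vertex 2 to vertex 2 is entry (2,2) of T⁴, where T is the adjacency matrix.
T² = [[2, 1, 1, 2], [1, 3, 2, 1], [1, 2, 3, 1], [2, 1, 1, 2]]
T³ = [[2, 5, 5, 2], [5, 4, 5, 5], [5, 5, 4, 5], [2, 5, 5, 2]]
T⁴ = [[10, 9, 9, 10], [9, 15, 14, 9], [9, 14, 15, 9], [10, 9, 9, 10]]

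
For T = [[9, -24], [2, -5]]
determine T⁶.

tr T = 4 and det T = 3, so the characteristic polynomial is λ² − (4)λ + (3) with roots 1 and 3.
Eigenvectors give P = [[3, 4], [1, 1]] with P⁻¹ = [[-1, 4], [1, -3]], and T = P·diag(1, 3)·P⁻¹.
Then T⁶ = P·diag(1, 729)·P⁻¹ = [[3, 2916], [1, 729]] · [[-1, 4], [1, -3]] = [[2913, -8736], [728, -2183]].

[[2913, -8736], [728, -2183]]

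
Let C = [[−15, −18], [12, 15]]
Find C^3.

[[−135, −162], [108, 135]]

tr C = 0 and det C = −9, so the characteristic polynomial is λ² − (0)λ + (−9) with roots −3 and 3.
Eigenvectors give P = [[−3, 1], [2, −1]] with P⁻¹ = [[−1, −1], [−2, −3]], and C = P·diag(−3, 3)·P⁻¹.
Then C^3 = P·diag(−27, 27)·P⁻¹ = [[81, 27], [−54, −27]] · [[−1, −1], [−2, −3]] = [[−135, −162], [108, 135]].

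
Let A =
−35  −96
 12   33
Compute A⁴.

[[721, 1920], [−240, −639]]

tr A = −2 and det A = −3, so the characteristic polynomial is λ² − (−2)λ + (−3) with roots 1 and −3.
Eigenvectors give P = [[−8, −3], [3, 1]] with P⁻¹ = [[1, 3], [−3, −8]], and A = P·diag(1, −3)·P⁻¹.
Then A⁴ = P·diag(1, 81)·P⁻¹ = [[−8, −243], [3, 81]] · [[1, 3], [−3, −8]] = [[721, 1920], [−240, −639]].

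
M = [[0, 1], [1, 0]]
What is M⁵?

[[0, 1], [1, 0]]

M² = I (check: tr M = 0 and det M = −1), so M⁵ = M since 5 is odd.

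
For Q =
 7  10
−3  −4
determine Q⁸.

tr Q = 3 and det Q = 2, so the characteristic polynomial is λ² − (3)λ + (2) with roots 1 and 2.
Eigenvectors give P = [[−5, −2], [3, 1]] with P⁻¹ = [[1, 2], [−3, −5]], and Q = P·diag(1, 2)·P⁻¹.
Then Q⁸ = P·diag(1, 256)·P⁻¹ = [[−5, −512], [3, 256]] · [[1, 2], [−3, −5]] = [[1531, 2550], [−765, −1274]].

[[1531, 2550], [−765, −1274]]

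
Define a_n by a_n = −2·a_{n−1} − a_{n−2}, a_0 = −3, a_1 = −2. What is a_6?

27

With companion matrix B = [[−2, −1], [1, 0]], [a_n, a_{n−1}]ᵀ = B·[a_{n−1}, a_{n−2}]ᵀ, so [a_6, a_5]ᵀ = B⁵·[a_1, a_0]ᵀ.
B⁵ = [[−6, −5], [5, 4]], giving [a_6, a_5]ᵀ = [[27], [−22]].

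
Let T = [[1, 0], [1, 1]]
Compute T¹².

[[1, 0], [12, 1]]

T = I + N where N = [[0, 0], [1, 0]] is strictly lower-triangular, so N² = 0.
(I + N)¹² = I + 12·N = [[1, 0], [12, 1]].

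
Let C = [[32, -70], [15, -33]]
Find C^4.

[[-374, 910], [-195, 471]]

tr C = -1 and det C = -6, so the characteristic polynomial is λ² − (-1)λ + (-6) with roots -3 and 2.
Eigenvectors give P = [[2, 7], [1, 3]] with P⁻¹ = [[-3, 7], [1, -2]], and C = P·diag(-3, 2)·P⁻¹.
Then C^4 = P·diag(81, 16)·P⁻¹ = [[162, 112], [81, 48]] · [[-3, 7], [1, -2]] = [[-374, 910], [-195, 471]].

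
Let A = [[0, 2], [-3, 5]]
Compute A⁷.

[[-3990, 4118], [-6177, 6305]]

tr A = 5 and det A = 6, so the characteristic polynomial is λ² − (5)λ + (6) with roots 3 and 2.
Eigenvectors give P = [[-2, 1], [-3, 1]] with P⁻¹ = [[1, -1], [3, -2]], and A = P·diag(3, 2)·P⁻¹.
Then A⁷ = P·diag(2187, 128)·P⁻¹ = [[-4374, 128], [-6561, 128]] · [[1, -1], [3, -2]] = [[-3990, 4118], [-6177, 6305]].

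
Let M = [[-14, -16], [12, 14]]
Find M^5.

tr M = 0 and det M = -4, so the characteristic polynomial is λ² − (0)λ + (-4) with roots 2 and -2.
Eigenvectors give P = [[-1, 4], [1, -3]] with P⁻¹ = [[3, 4], [1, 1]], and M = P·diag(2, -2)·P⁻¹.
Then M^5 = P·diag(32, -32)·P⁻¹ = [[-32, -128], [32, 96]] · [[3, 4], [1, 1]] = [[-224, -256], [192, 224]].

[[-224, -256], [192, 224]]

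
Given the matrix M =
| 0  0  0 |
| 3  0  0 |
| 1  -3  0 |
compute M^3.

M is strictly triangular, hence nilpotent: M^3 = 0, so M^3 = 0.

[[0, 0, 0], [0, 0, 0], [0, 0, 0]]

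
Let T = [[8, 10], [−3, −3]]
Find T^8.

[[38086, 63050], [−18915, −31269]]

tr T = 5 and det T = 6, so the characteristic polynomial is λ² − (5)λ + (6) with roots 2 and 3.
Eigenvectors give P = [[5, 2], [−3, −1]] with P⁻¹ = [[−1, −2], [3, 5]], and T = P·diag(2, 3)·P⁻¹.
Then T^8 = P·diag(256, 6561)·P⁻¹ = [[1280, 13122], [−768, −6561]] · [[−1, −2], [3, 5]] = [[38086, 63050], [−18915, −31269]].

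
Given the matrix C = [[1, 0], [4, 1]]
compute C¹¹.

[[1, 0], [44, 1]]

C = I + N where N = [[0, 0], [4, 0]] is strictly lower-triangular, so N² = 0.
(I + N)¹¹ = I + 11·N = [[1, 0], [44, 1]].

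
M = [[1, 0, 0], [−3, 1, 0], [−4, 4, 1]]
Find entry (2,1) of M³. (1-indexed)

M = I + N where N = [[0, 0, 0], [−3, 0, 0], [−4, 4, 0]] is strictly lower-triangular, so N³ = 0.
(I + N)³ = I + 3·N + 3·N² = [[1, 0, 0], [−9, 1, 0], [−48, 12, 1]].

−9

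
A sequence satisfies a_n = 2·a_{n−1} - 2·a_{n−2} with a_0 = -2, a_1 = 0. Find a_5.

With companion matrix C = [[2, -2], [1, 0]], [a_n, a_{n−1}]ᵀ = C·[a_{n−1}, a_{n−2}]ᵀ, so [a_5, a_4]ᵀ = C^4·[a_1, a_0]ᵀ.
C^4 = [[-4, 0], [0, -4]], giving [a_5, a_4]ᵀ = [[0], [8]].

0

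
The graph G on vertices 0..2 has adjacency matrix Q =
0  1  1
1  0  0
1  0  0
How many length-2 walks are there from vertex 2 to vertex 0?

0

The number of length-2 walks from vertex 2 to vertex 0 is entry (2,0) of Q², where Q is the adjacency matrix.
Q² = [[2, 0, 0], [0, 1, 1], [0, 1, 1]]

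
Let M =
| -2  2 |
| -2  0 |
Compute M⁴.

[[-16, 16], [-16, 0]]

M² = [[0, -4], [4, -4]]
M³ = [[8, 0], [0, 8]]
M⁴ = [[-16, 16], [-16, 0]]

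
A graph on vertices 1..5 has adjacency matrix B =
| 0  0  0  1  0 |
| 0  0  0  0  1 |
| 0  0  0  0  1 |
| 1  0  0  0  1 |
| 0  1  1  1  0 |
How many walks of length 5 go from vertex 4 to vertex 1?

6

The number of length-5 walks from vertex 4 to vertex 1 is entry (4,1) of B⁵, where B is the adjacency matrix.
B² = [[1, 0, 0, 0, 1], [0, 1, 1, 1, 0], [0, 1, 1, 1, 0], [0, 1, 1, 2, 0], [1, 0, 0, 0, 3]]
B³ = [[0, 1, 1, 2, 0], [1, 0, 0, 0, 3], [1, 0, 0, 0, 3], [2, 0, 0, 0, 4], [0, 3, 3, 4, 0]]
B⁴ = [[2, 0, 0, 0, 4], [0, 3, 3, 4, 0], [0, 3, 3, 4, 0], [0, 4, 4, 6, 0], [4, 0, 0, 0, 10]]
B⁵ = [[0, 4, 4, 6, 0], [4, 0, 0, 0, 10], [4, 0, 0, 0, 10], [6, 0, 0, 0, 14], [0, 10, 10, 14, 0]]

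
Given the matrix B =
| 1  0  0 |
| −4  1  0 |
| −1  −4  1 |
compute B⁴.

[[1, 0, 0], [−16, 1, 0], [92, −16, 1]]

B = I + N where N = [[0, 0, 0], [−4, 0, 0], [−1, −4, 0]] is strictly lower-triangular, so N³ = 0.
(I + N)⁴ = I + 4·N + 6·N² = [[1, 0, 0], [−16, 1, 0], [92, −16, 1]].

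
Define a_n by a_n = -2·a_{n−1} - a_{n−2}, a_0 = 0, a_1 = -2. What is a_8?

16

With companion matrix C = [[-2, -1], [1, 0]], [a_n, a_{n−1}]ᵀ = C·[a_{n−1}, a_{n−2}]ᵀ, so [a_8, a_7]ᵀ = C^7·[a_1, a_0]ᵀ.
C^7 = [[-8, -7], [7, 6]], giving [a_8, a_7]ᵀ = [[16], [-14]].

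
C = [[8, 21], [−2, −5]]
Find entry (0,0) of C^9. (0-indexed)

3578

tr C = 3 and det C = 2, so the characteristic polynomial is λ² − (3)λ + (2) with roots 1 and 2.
Eigenvectors give P = [[−3, 7], [1, −2]] with P⁻¹ = [[2, 7], [1, 3]], and C = P·diag(1, 2)·P⁻¹.
Then C^9 = P·diag(1, 512)·P⁻¹ = [[−3, 3584], [1, −1024]] · [[2, 7], [1, 3]] = [[3578, 10731], [−1022, −3065]].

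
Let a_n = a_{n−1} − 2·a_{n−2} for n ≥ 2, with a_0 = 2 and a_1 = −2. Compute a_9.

46

With companion matrix B = [[1, −2], [1, 0]], [a_n, a_{n−1}]ᵀ = B·[a_{n−1}, a_{n−2}]ᵀ, so [a_9, a_8]ᵀ = B^8·[a_1, a_0]ᵀ.
B^8 = [[−17, 6], [−3, −14]], giving [a_9, a_8]ᵀ = [[46], [−22]].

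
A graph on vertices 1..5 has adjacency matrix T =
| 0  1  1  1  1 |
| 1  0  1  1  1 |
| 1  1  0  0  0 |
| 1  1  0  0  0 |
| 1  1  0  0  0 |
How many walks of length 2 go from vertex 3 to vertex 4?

The number of length-2 walks from vertex 3 to vertex 4 is entry (3,4) of T², where T is the adjacency matrix.
T² = [[4, 3, 1, 1, 1], [3, 4, 1, 1, 1], [1, 1, 2, 2, 2], [1, 1, 2, 2, 2], [1, 1, 2, 2, 2]]

2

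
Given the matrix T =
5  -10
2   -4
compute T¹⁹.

T² = T (a projection; rank 1, trace 1), so T¹⁹ = T.

[[5, -10], [2, -4]]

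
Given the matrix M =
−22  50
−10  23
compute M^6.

[[−2596, 6650], [−1330, 3389]]

tr M = 1 and det M = −6, so the characteristic polynomial is λ² − (1)λ + (−6) with roots −2 and 3.
Eigenvectors give P = [[5, −2], [2, −1]] with P⁻¹ = [[1, −2], [2, −5]], and M = P·diag(−2, 3)·P⁻¹.
Then M^6 = P·diag(64, 729)·P⁻¹ = [[320, −1458], [128, −729]] · [[1, −2], [2, −5]] = [[−2596, 6650], [−1330, 3389]].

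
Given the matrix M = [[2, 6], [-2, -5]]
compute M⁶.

tr M = -3 and det M = 2, so the characteristic polynomial is λ² − (-3)λ + (2) with roots -2 and -1.
Eigenvectors give P = [[-3, 2], [2, -1]] with P⁻¹ = [[1, 2], [2, 3]], and M = P·diag(-2, -1)·P⁻¹.
Then M⁶ = P·diag(64, 1)·P⁻¹ = [[-192, 2], [128, -1]] · [[1, 2], [2, 3]] = [[-188, -378], [126, 253]].

[[-188, -378], [126, 253]]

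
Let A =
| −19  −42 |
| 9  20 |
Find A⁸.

[[−1529, −3570], [765, 1786]]

tr A = 1 and det A = −2, so the characteristic polynomial is λ² − (1)λ + (−2) with roots −1 and 2.
Eigenvectors give P = [[−7, 2], [3, −1]] with P⁻¹ = [[−1, −2], [−3, −7]], and A = P·diag(−1, 2)·P⁻¹.
Then A⁸ = P·diag(1, 256)·P⁻¹ = [[−7, 512], [3, −256]] · [[−1, −2], [−3, −7]] = [[−1529, −3570], [765, 1786]].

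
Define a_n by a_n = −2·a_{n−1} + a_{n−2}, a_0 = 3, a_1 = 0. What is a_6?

87

With companion matrix M = [[−2, 1], [1, 0]], [a_n, a_{n−1}]ᵀ = M·[a_{n−1}, a_{n−2}]ᵀ, so [a_6, a_5]ᵀ = M⁵·[a_1, a_0]ᵀ.
M⁵ = [[−70, 29], [29, −12]], giving [a_6, a_5]ᵀ = [[87], [−36]].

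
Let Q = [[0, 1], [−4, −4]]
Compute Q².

[[−4, −4], [16, 12]]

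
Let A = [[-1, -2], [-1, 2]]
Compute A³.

A² = [[3, -2], [-1, 6]]
A³ = [[-1, -10], [-5, 14]]

[[-1, -10], [-5, 14]]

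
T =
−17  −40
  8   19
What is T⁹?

tr T = 2 and det T = −3, so the characteristic polynomial is λ² − (2)λ + (−3) with roots 3 and −1.
Eigenvectors give P = [[−2, 5], [1, −2]] with P⁻¹ = [[2, 5], [1, 2]], and T = P·diag(3, −1)·P⁻¹.
Then T⁹ = P·diag(19683, −1)·P⁻¹ = [[−39366, −5], [19683, 2]] · [[2, 5], [1, 2]] = [[−78737, −196840], [39368, 98419]].

[[−78737, −196840], [39368, 98419]]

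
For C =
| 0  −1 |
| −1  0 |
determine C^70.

[[1, 0], [0, 1]]

C² = I (check: tr C = 0 and det C = −1), so C^70 = I since 70 is even.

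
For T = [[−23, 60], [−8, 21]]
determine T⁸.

[[39361, −98400], [13120, −32799]]

tr T = −2 and det T = −3, so the characteristic polynomial is λ² − (−2)λ + (−3) with roots 1 and −3.
Eigenvectors give P = [[−5, 3], [−2, 1]] with P⁻¹ = [[1, −3], [2, −5]], and T = P·diag(1, −3)·P⁻¹.
Then T⁸ = P·diag(1, 6561)·P⁻¹ = [[−5, 19683], [−2, 6561]] · [[1, −3], [2, −5]] = [[39361, −98400], [13120, −32799]].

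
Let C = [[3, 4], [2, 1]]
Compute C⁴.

[[417, 416], [208, 209]]

C² = [[17, 16], [8, 9]]
C³ = [[83, 84], [42, 41]]
C⁴ = [[417, 416], [208, 209]]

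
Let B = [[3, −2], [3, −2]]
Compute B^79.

[[3, −2], [3, −2]]

B² = B (a projection; rank 1, trace 1), so B^79 = B.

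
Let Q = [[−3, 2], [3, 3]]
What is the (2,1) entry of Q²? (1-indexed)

0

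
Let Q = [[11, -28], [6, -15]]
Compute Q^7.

tr Q = -4 and det Q = 3, so the characteristic polynomial is λ² − (-4)λ + (3) with roots -1 and -3.
Eigenvectors give P = [[-7, 2], [-3, 1]] with P⁻¹ = [[-1, 2], [-3, 7]], and Q = P·diag(-1, -3)·P⁻¹.
Then Q^7 = P·diag(-1, -2187)·P⁻¹ = [[7, -4374], [3, -2187]] · [[-1, 2], [-3, 7]] = [[13115, -30604], [6558, -15303]].

[[13115, -30604], [6558, -15303]]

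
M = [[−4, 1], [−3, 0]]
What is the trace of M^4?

82

M^2 = [[13, −4], [12, −3]]
M^3 = [[−40, 13], [−39, 12]]
M^4 = [[121, −40], [120, −39]]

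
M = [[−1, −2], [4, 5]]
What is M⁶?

[[−727, −728], [1456, 1457]]

tr M = 4 and det M = 3, so the characteristic polynomial is λ² − (4)λ + (3) with roots 1 and 3.
Eigenvectors give P = [[−1, −1], [1, 2]] with P⁻¹ = [[−2, −1], [1, 1]], and M = P·diag(1, 3)·P⁻¹.
Then M⁶ = P·diag(1, 729)·P⁻¹ = [[−1, −729], [1, 1458]] · [[−2, −1], [1, 1]] = [[−727, −728], [1456, 1457]].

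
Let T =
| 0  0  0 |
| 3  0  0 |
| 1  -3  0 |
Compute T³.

[[0, 0, 0], [0, 0, 0], [0, 0, 0]]

T is strictly triangular, hence nilpotent: T³ = 0, so T³ = 0.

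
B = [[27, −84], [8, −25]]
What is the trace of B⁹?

19682

tr B = 2 and det B = −3, so the characteristic polynomial is λ² − (2)λ + (−3) with roots 3 and −1.
Eigenvectors give P = [[7, 3], [2, 1]] with P⁻¹ = [[1, −3], [−2, 7]], and B = P·diag(3, −1)·P⁻¹.
Then B⁹ = P·diag(19683, −1)·P⁻¹ = [[137781, −3], [39366, −1]] · [[1, −3], [−2, 7]] = [[137787, −413364], [39368, −118105]].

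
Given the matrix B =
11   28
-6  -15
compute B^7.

[[13115, 30604], [-6558, -15303]]

tr B = -4 and det B = 3, so the characteristic polynomial is λ² − (-4)λ + (3) with roots -1 and -3.
Eigenvectors give P = [[7, -2], [-3, 1]] with P⁻¹ = [[1, 2], [3, 7]], and B = P·diag(-1, -3)·P⁻¹.
Then B^7 = P·diag(-1, -2187)·P⁻¹ = [[-7, 4374], [3, -2187]] · [[1, 2], [3, 7]] = [[13115, 30604], [-6558, -15303]].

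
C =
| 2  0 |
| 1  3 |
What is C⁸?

tr C = 5 and det C = 6, so the characteristic polynomial is λ² − (5)λ + (6) with roots 2 and 3.
Eigenvectors give P = [[1, 0], [−1, −1]] with P⁻¹ = [[1, 0], [−1, −1]], and C = P·diag(2, 3)·P⁻¹.
Then C⁸ = P·diag(256, 6561)·P⁻¹ = [[256, 0], [−256, −6561]] · [[1, 0], [−1, −1]] = [[256, 0], [6305, 6561]].

[[256, 0], [6305, 6561]]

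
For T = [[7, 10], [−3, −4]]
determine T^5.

tr T = 3 and det T = 2, so the characteristic polynomial is λ² − (3)λ + (2) with roots 2 and 1.
Eigenvectors give P = [[−2, −5], [1, 3]] with P⁻¹ = [[−3, −5], [1, 2]], and T = P·diag(2, 1)·P⁻¹.
Then T^5 = P·diag(32, 1)·P⁻¹ = [[−64, −5], [32, 3]] · [[−3, −5], [1, 2]] = [[187, 310], [−93, −154]].

[[187, 310], [−93, −154]]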